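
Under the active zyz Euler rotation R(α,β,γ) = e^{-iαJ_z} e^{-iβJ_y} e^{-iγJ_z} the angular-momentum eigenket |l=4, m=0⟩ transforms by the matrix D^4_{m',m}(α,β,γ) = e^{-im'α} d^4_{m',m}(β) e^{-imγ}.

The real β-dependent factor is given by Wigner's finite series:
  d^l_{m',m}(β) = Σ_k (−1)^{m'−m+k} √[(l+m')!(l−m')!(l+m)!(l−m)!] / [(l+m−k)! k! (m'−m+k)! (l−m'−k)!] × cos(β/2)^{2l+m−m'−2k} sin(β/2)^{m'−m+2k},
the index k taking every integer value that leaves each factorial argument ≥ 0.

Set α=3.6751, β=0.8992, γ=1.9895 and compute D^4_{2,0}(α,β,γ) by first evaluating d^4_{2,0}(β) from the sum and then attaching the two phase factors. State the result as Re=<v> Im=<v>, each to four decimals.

Re=0.2000 Im=-0.3628

First d^4_{2,0}(β=0.8992), then the phase factors e^{-i(2)α} and e^{-i(0)γ}:
Half-angle: c=0.900621, s=0.434605. N=√(720·2·24·24)=910.735966
k∈{0,1,2} keeps every argument non-negative
  k=0: (−1)^2·910.7360/(96)·0.9006^6·0.4346^2 = +0.956233
  k=1: (−1)^3·910.7360/(36)·0.9006^4·0.4346^4 = -0.593798
  k=2: (−1)^4·910.7360/(96)·0.9006^2·0.4346^6 = +0.051853
d^4_{2,0}(0.8992) = +0.956233 -0.593798 +0.051853 = +0.414289
Phases: e^{-i·(2)·3.6751}=+0.482741-0.875763i, e^{-i·(0)·1.9895}=+1.000000+0.000000i ⇒ D=+0.199994-0.362819i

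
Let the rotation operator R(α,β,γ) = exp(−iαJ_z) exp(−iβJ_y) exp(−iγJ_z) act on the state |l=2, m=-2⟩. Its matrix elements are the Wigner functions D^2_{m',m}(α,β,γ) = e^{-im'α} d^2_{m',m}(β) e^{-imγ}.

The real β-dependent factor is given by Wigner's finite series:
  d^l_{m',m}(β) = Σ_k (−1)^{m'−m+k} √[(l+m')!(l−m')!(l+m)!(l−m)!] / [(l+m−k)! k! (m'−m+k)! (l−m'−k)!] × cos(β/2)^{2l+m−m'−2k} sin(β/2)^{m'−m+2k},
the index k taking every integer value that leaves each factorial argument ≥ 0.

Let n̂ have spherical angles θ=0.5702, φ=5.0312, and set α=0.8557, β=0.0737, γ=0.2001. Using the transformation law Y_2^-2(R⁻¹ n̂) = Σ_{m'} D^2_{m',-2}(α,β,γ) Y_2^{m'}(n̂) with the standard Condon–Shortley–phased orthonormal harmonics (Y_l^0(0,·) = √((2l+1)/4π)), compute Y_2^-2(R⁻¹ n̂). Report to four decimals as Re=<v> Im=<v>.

Need the full column D^2_{m',-2} for m'=−2..2 at α=0.8557, β=0.0737, γ=0.2001.
cos(β/2)=0.999321, sin(β/2)=0.036842
d^2_{-2,-2}: single k=0 term ⇒ +0.997287;  D = -0.513429+0.854970i
d^2_{-1,-2}: single k=0 term ⇒ -0.073533;  D = -0.022775-0.069918i
d^2_{0,-2}: single k=0 term ⇒ +0.003320;  D = +0.003058+0.001294i
d^2_{1,-2}: single k=0 term ⇒ -0.000100;  D = -0.000090+0.000044i
d^2_{2,-2}: single k=0 term ⇒ +0.000002;  D = +0.000000-0.000002i
Y_2^{m'}(θ=0.5702,φ=5.0312) and Σ D·Y over m':
  (-0.5134+0.8550i)·(-0.0904+0.0670i)  (-0.0228-0.0699i)·(+0.1100+0.3334i)  (+0.0031+0.0013i)·(+0.3551+0.0000i)  (-0.0001+0.0000i)·(-0.1100+0.3334i)  (+0.0000-0.0000i)·(-0.0904-0.0670i)
Y_2^-2(R⁻¹ n̂) = +0.011032-0.126584i

Re=0.0110 Im=-0.1266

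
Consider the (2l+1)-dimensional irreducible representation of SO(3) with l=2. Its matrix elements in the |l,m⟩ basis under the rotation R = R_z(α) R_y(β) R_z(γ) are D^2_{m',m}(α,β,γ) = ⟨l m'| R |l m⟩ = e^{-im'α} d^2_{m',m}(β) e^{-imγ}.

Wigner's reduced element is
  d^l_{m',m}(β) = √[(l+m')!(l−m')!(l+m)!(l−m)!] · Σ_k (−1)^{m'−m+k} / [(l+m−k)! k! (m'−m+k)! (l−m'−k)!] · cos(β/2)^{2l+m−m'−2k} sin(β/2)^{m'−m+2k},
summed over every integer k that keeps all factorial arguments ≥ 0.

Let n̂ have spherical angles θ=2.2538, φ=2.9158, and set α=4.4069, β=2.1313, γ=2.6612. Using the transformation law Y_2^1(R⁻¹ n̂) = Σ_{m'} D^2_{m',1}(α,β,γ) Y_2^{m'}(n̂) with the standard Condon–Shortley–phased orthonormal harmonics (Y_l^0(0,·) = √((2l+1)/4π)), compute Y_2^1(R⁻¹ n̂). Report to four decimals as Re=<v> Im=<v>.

Need the full column D^2_{m',1} for m'=−2..2 at α=4.4069, β=2.1313, γ=2.6612.
cos(β/2)=0.483935, sin(β/2)=0.875104
d^2_{-2,1}: single k=3 term ⇒ +0.648628;  D = +0.643106-0.084461i
d^2_{-1,1}: k∈[2..3] ⇒ +0.538041 -0.586459 = -0.048419;  D = +0.008425-0.047680i
d^2_{0,1}: k∈[1..2] ⇒ +0.242939 -0.794404 = -0.551465;  D = +0.489047+0.254847i
d^2_{1,1}: k∈[0..1] ⇒ +0.054847 -0.538041 = -0.483194;  D = -0.341835+0.341505i
d^2_{2,1}: single k=0 term ⇒ -0.198359;  D = -0.091497-0.175996i
Y_2^{m'}(θ=2.2538,φ=2.9158) and Σ D·Y over m':
  (+0.6431-0.0845i)·(+0.2091+0.1014i)  (+0.0084-0.0477i)·(+0.3686+0.0847i)  (+0.4890+0.2548i)·(+0.0615+0.0000i)  (-0.3418+0.3415i)·(-0.3686+0.0847i)  (-0.0915-0.1760i)·(+0.2091-0.1014i)
Y_2^1(R⁻¹ n̂) = +0.240365-0.135974i

Re=0.2404 Im=-0.1360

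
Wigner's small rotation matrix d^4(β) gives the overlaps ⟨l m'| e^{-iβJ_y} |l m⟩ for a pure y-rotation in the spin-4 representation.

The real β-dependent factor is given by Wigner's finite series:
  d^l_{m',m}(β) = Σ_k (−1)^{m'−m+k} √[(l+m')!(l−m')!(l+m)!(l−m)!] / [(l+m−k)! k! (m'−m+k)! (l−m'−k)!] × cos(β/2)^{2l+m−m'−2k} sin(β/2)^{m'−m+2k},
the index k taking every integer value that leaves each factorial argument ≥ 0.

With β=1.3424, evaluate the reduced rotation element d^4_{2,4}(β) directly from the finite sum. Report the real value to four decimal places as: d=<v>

d^4_{2,4}(β=1.3424) via Wigner's sum:
c=cos(1.3424/2)=0.783076, s=sin(1.3424/2)=0.621926; N=√[720·2·40320·1]=7619.763776
Admissible k: 2..2 (factorial args all ≥0)
  k=2: (−1)^0·7619.7638/(1440)·0.7831^6·0.6219^2 = +0.471932
d^4_{2,4}(1.3424) = +0.471932

d=0.4719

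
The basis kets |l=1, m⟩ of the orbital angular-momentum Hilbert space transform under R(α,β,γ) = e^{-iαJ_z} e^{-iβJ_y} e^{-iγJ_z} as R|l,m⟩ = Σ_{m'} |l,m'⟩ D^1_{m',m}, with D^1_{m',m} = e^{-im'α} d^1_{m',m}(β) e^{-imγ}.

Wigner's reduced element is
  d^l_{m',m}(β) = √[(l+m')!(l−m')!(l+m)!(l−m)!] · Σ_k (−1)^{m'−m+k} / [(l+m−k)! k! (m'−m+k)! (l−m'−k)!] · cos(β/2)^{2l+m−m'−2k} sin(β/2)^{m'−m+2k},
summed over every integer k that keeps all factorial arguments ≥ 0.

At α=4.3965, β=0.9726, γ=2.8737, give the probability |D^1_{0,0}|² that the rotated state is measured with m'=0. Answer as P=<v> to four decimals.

P=0.3171

D^1_{0,0}(4.3965,0.9726,2.8737) = e^{-i·0·4.3965}·d^1_{0,0}(0.9726)·e^{-i·0·2.8737}. Compute d first:
Half-angle: c=0.884068, s=0.467358. N=√(1·1·1·1)=1.000000
k: max(0,(0)−(0))=0 … min(1+(0),1−(0))=1
  k=0: (−1)^0·1.0000/(1)·0.8841^2·0.4674^0 = +0.781576
  k=1: (−1)^1·1.0000/(1)·0.8841^0·0.4674^2 = -0.218424
d^1_{0,0}(0.9726) = +0.781576 -0.218424 = +0.563153
|D^1_{0,0}|² = |d^1_{0,0}(β)|² = (+0.563153)² = 0.317141 (the z-rotation phases have unit modulus)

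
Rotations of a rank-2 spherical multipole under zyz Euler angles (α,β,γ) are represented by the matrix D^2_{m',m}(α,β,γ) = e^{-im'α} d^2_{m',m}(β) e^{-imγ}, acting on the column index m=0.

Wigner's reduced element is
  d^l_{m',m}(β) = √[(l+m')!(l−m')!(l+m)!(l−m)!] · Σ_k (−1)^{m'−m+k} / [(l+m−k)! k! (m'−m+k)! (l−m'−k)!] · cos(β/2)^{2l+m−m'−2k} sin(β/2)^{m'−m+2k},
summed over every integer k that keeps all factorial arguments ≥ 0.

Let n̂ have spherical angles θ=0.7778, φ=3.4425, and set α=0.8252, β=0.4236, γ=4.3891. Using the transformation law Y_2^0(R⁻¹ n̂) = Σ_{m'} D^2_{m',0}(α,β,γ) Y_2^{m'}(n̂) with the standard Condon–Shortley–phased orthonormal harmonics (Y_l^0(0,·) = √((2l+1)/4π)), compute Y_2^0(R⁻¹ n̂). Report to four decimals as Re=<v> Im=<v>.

Need the full column D^2_{m',0} for m'=−2..2 at α=0.8252, β=0.4236, γ=4.3891.
cos(β/2)=0.977654, sin(β/2)=0.210220
d^2_{-2,0}: single k=2 term ⇒ +0.103465;  D = -0.008228+0.103138i
d^2_{-1,0}: k∈[1..2] ⇒ +0.481178 -0.022248 = +0.458930;  D = +0.311343+0.337168i
d^2_{0,0}: k∈[0..2] ⇒ +0.913568 -0.168958 +0.001953 = +0.746563;  D = +0.746563+0.000000i
d^2_{1,0}: k∈[0..1] ⇒ -0.481178 +0.022248 = -0.458930;  D = -0.311343+0.337168i
d^2_{2,0}: single k=0 term ⇒ +0.103465;  D = -0.008228-0.103138i
Y_2^{m'}(θ=0.7778,φ=3.4425) and Σ D·Y over m':
  (-0.0082+0.1031i)·(+0.1568-0.1077i)  (+0.3113+0.3372i)·(-0.3689+0.1145i)  (+0.7466+0.0000i)·(+0.1649+0.0000i)  (-0.3113+0.3372i)·(+0.3689+0.1145i)  (-0.0082-0.1031i)·(+0.1568+0.1077i)
Y_2^0(R⁻¹ n̂) = -0.164158-0.000000i

Re=-0.1642 Im=0.0000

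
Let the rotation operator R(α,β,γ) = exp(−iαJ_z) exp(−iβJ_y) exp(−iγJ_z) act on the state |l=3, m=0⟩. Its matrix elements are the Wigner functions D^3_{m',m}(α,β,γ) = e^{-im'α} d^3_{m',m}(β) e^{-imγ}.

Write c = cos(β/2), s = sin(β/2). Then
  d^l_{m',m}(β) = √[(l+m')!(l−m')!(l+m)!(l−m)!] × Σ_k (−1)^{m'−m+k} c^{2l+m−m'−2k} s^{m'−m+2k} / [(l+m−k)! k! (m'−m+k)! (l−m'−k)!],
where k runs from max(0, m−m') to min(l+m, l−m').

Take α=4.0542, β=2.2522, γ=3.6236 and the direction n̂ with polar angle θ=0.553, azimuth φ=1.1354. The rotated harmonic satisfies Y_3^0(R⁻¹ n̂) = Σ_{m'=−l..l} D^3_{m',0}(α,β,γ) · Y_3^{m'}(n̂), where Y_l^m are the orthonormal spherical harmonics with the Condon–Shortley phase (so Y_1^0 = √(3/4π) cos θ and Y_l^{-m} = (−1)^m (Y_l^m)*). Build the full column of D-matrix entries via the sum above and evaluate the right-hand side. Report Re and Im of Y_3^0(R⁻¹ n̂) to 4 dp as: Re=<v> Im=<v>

Need the full column D^3_{m',0} for m'=−3..3 at α=4.0542, β=2.2522, γ=3.6236.
cos(β/2)=0.430184, sin(β/2)=0.902741
d^3_{-3,0}: single k=3 term ⇒ +0.261919;  D = +0.240857-0.102905i
d^3_{-2,0}: k∈[2..3] ⇒ +0.152863 -0.673166 = -0.520302;  D = +0.130951-0.503554i
d^3_{-1,0}: k∈[1..3] ⇒ +0.046071 -0.608645 +0.893432 = +0.330857;  D = -0.202381-0.261742i
d^3_{0,0}: k∈[0..3] ⇒ +0.006338 -0.251180 +1.106124 -0.541228 = +0.320054;  D = +0.320054+0.000000i
d^3_{1,0}: k∈[0..2] ⇒ -0.046071 +0.608645 -0.893432 = -0.330857;  D = +0.202381-0.261742i
d^3_{2,0}: k∈[0..1] ⇒ +0.152863 -0.673166 = -0.520302;  D = +0.130951+0.503554i
d^3_{3,0}: single k=0 term ⇒ -0.261919;  D = -0.240857-0.102905i
Y_3^{m'}(θ=0.553,φ=1.1354) and Σ D·Y over m':
  (+0.2409-0.1029i)·(-0.0584+0.0158i)  (+0.1310-0.5036i)·(-0.1546-0.1835i)  (-0.2024-0.2617i)·(+0.1876-0.4033i)  (+0.3201+0.0000i)·(+0.1971+0.0000i)  (+0.2024-0.2617i)·(-0.1876-0.4033i)  (+0.1310+0.5036i)·(-0.1546+0.1835i)  (-0.2409-0.1029i)·(+0.0584+0.0158i)
Y_3^0(R⁻¹ n̂) = -0.474150+0.000000i

Re=-0.4741 Im=0.0000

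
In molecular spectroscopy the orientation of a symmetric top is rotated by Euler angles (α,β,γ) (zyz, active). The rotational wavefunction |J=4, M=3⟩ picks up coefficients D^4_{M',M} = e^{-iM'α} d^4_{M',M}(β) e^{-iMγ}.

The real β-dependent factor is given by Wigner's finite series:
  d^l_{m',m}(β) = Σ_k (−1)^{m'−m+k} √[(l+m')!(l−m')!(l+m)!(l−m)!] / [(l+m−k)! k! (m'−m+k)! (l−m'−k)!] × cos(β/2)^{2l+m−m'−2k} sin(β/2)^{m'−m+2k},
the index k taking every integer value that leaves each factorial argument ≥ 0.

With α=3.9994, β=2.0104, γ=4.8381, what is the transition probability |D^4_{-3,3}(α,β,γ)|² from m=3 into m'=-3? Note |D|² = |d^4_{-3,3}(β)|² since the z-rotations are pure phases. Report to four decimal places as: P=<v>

D^4_{-3,3}(3.9994,2.0104,4.8381) = e^{-i·-3·3.9994}·d^4_{-3,3}(2.0104)·e^{-i·3·4.8381}. Compute d first:
With c≡cos(β/2)=0.535919 and s≡sin(β/2)=0.844269, N=[1·5040·5040·1]^{1/2}=5040.000000
The bounds max(0,m−m')=6 and min(l+m,l−m')=7 give 2 terms
  k=6: (−1)^0·5040.0000/(720)·0.5359^2·0.8443^6 = +0.728086
  k=7: (−1)^1·5040.0000/(5040)·0.5359^0·0.8443^8 = -0.258135
d^4_{-3,3}(2.0104) = +0.728086 -0.258135 = +0.469950
|D^4_{-3,3}|² = |d^4_{-3,3}(β)|² = (+0.469950)² = 0.220853 (the z-rotation phases have unit modulus)

P=0.2209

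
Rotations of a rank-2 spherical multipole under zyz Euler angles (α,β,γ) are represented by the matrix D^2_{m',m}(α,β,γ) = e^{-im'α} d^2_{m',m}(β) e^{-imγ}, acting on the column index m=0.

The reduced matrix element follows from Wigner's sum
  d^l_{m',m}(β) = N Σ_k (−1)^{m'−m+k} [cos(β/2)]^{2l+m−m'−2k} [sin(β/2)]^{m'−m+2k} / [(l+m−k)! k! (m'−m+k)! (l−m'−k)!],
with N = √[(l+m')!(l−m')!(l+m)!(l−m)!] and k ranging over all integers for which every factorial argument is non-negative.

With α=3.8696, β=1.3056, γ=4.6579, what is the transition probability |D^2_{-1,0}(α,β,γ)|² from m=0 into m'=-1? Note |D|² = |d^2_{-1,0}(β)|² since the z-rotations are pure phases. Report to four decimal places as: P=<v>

First d^2_{-1,0}(β=1.3056), then the phase factors e^{-i(-1)α} and e^{-i(0)γ}:
c=cos(1.3056/2)=0.794386, s=sin(1.3056/2)=0.607413; N=√[1·6·2·2]=4.898979
The bounds max(0,m−m')=1 and min(l+m,l−m')=2 give 2 terms
  k=1: (−1)^0·4.8990/(2)·0.7944^3·0.6074^1 = +0.745856
  k=2: (−1)^1·4.8990/(2)·0.7944^1·0.6074^3 = -0.436073
d^2_{-1,0}(1.3056) = +0.745856 -0.436073 = +0.309782
|D^2_{-1,0}|² = |d^2_{-1,0}(β)|² = (+0.309782)² = 0.095965 (the z-rotation phases have unit modulus)

P=0.0960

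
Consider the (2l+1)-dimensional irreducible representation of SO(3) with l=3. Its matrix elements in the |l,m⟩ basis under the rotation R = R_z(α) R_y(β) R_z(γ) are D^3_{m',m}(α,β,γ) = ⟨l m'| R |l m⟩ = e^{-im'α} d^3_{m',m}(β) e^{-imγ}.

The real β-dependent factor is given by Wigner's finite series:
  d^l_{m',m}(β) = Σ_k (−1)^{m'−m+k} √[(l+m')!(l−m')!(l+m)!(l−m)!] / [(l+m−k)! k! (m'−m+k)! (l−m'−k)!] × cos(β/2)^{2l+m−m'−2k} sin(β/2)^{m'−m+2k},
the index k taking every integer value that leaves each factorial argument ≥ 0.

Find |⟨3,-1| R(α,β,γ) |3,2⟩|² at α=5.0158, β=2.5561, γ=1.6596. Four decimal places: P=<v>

P=0.3610

Split into d^3_{-1,2}(β=2.5561) × two z-phases.
Half-angle: c=0.288583, s=0.957455. N=√(2·24·120·1)=75.894664
k: max(0,(2)−(-1))=3 … min(3+(2),3−(-1))=4
  k=3: (−1)^0·75.8947/(12)·0.2886^3·0.9575^3 = +0.133412
  k=4: (−1)^1·75.8947/(24)·0.2886^1·0.9575^5 = -0.734281
d^3_{-1,2}(2.5561) = +0.133412 -0.734281 = -0.600868
|D^3_{-1,2}|² = |d^3_{-1,2}(β)|² = (-0.600868)² = 0.361043 (the z-rotation phases have unit modulus)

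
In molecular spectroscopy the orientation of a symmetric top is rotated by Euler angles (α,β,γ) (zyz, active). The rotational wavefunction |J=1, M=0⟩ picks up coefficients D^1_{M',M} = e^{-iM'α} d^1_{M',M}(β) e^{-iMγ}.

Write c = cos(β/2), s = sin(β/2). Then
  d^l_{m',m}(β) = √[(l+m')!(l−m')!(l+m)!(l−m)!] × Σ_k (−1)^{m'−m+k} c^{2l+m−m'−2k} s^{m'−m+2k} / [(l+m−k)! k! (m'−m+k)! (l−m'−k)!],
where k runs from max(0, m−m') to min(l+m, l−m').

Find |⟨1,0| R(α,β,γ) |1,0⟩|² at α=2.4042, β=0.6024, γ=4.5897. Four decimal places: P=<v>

P=0.6789

Split into d^1_{0,0}(β=0.6024) × two z-phases.
Half-angle: c=0.954981, s=0.296666. N=√(1·1·1·1)=1.000000
k∈{0,1} keeps every argument non-negative
  k=0: (−1)^0·1.0000/(1)·0.9550^2·0.2967^0 = +0.911989
  k=1: (−1)^1·1.0000/(1)·0.9550^0·0.2967^2 = -0.088011
d^1_{0,0}(0.6024) = +0.911989 -0.088011 = +0.823978
|D^1_{0,0}|² = |d^1_{0,0}(β)|² = (+0.823978)² = 0.678940 (the z-rotation phases have unit modulus)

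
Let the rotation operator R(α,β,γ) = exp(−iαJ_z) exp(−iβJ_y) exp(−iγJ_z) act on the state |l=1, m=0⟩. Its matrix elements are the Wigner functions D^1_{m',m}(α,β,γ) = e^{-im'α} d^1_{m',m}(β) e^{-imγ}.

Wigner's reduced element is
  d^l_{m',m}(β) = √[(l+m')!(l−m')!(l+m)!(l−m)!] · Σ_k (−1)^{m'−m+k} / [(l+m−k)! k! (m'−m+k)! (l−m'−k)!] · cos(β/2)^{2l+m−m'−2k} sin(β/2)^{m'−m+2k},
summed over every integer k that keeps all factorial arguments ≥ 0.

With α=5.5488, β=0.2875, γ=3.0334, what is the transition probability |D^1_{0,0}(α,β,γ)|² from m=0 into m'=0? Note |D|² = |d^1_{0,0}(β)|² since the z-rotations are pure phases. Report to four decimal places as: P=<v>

D^1_{0,0}(5.5488,0.2875,3.0334) = e^{-i·0·5.5488}·d^1_{0,0}(0.2875)·e^{-i·0·3.0334}. Compute d first:
Half-angle: c=0.989686, s=0.143255. N=√(1·1·1·1)=1.000000
k: max(0,(0)−(0))=0 … min(1+(0),1−(0))=1
  k=0: (−1)^0·1.0000/(1)·0.9897^2·0.1433^0 = +0.979478
  k=1: (−1)^1·1.0000/(1)·0.9897^0·0.1433^2 = -0.020522
d^1_{0,0}(0.2875) = +0.979478 -0.020522 = +0.958956
|D^1_{0,0}|² = |d^1_{0,0}(β)|² = (+0.958956)² = 0.919596 (the z-rotation phases have unit modulus)

P=0.9196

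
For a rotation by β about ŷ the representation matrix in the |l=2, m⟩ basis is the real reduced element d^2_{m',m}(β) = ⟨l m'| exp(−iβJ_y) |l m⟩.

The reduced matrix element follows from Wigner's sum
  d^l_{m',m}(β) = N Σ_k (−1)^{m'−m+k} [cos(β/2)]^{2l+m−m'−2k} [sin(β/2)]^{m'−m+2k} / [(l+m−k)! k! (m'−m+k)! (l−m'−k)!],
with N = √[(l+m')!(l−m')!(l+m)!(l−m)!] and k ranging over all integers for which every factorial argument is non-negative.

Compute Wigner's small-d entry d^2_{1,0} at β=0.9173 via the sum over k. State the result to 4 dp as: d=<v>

d^2_{1,0}(β=0.9173) via Wigner's sum:
With c≡cos(β/2)=0.896651 and s≡sin(β/2)=0.442738, N=[6·1·2·2]^{1/2}=4.898979
k: max(0,(0)−(1))=0 … min(2+(0),2−(1))=1
  k=0: (−1)^1·4.8990/(2)·0.8967^3·0.4427^1 = -0.781795
  k=1: (−1)^2·4.8990/(2)·0.8967^1·0.4427^3 = +0.190607
d^2_{1,0}(0.9173) = -0.781795 +0.190607 = -0.591187

d=-0.5912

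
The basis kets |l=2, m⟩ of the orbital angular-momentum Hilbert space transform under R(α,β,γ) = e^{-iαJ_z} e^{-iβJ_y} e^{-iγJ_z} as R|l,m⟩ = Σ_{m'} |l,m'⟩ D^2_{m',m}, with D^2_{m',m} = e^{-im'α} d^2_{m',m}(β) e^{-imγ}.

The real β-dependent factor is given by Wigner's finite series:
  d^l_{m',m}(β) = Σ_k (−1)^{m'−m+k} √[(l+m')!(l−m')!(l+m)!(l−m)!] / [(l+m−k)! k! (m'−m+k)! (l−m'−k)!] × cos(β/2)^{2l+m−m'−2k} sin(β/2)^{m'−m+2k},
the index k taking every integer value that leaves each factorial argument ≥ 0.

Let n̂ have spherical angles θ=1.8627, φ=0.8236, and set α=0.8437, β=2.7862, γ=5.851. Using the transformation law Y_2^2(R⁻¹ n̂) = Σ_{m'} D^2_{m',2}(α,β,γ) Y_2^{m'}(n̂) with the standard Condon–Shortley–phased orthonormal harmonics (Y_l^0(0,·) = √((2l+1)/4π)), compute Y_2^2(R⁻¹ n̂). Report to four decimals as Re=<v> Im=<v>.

Re=0.1504 Im=0.1945

Need the full column D^2_{m',2} for m'=−2..2 at α=0.8437, β=2.7862, γ=5.851.
cos(β/2)=0.176763, sin(β/2)=0.984254
d^2_{-2,2}: single k=4 term ⇒ +0.938486;  D = -0.779919+0.521998i
d^2_{-1,2}: single k=3 term ⇒ +0.337087;  D = -0.046128+0.333915i
d^2_{0,2}: single k=2 term ⇒ +0.074143;  D = +0.048128+0.056400i
d^2_{1,2}: single k=1 term ⇒ +0.010872;  D = +0.010870+0.000225i
d^2_{2,2}: single k=0 term ⇒ +0.000976;  D = +0.000664-0.000716i
Y_2^{m'}(θ=1.8627,φ=0.8236) and Σ D·Y over m':
  (-0.7799+0.5220i)·(-0.0270-0.3533i)  (-0.0461+0.3339i)·(-0.1447+0.1562i)  (+0.0481+0.0564i)·(-0.2370+0.0000i)  (+0.0109+0.0002i)·(+0.1447+0.1562i)  (+0.0007-0.0007i)·(-0.0270+0.3533i)
Y_2^2(R⁻¹ n̂) = +0.150371+0.194486i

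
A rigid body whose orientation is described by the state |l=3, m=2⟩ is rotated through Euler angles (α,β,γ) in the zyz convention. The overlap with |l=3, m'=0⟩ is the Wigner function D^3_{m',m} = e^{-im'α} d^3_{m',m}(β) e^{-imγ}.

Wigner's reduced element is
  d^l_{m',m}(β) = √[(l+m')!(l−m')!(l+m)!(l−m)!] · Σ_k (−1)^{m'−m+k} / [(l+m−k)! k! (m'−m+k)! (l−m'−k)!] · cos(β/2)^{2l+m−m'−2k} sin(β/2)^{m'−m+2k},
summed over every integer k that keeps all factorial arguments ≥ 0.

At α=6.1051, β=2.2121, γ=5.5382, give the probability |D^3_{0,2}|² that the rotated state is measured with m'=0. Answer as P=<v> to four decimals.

D^3_{0,2}(6.1051,2.2121,5.5382) = e^{-i·0·6.1051}·d^3_{0,2}(2.2121)·e^{-i·2·5.5382}. Compute d first:
With c≡cos(β/2)=0.448196 and s≡sin(β/2)=0.893935, N=[6·6·120·1]^{1/2}=65.726707
k∈{2,3} keeps every argument non-negative
  k=2: (−1)^0·65.7267/(12)·0.4482^4·0.8939^2 = +0.176622
  k=3: (−1)^1·65.7267/(12)·0.4482^2·0.8939^4 = -0.702621
d^3_{0,2}(2.2121) = +0.176622 -0.702621 = -0.525999
|D^3_{0,2}|² = |d^3_{0,2}(β)|² = (-0.525999)² = 0.276675 (the z-rotation phases have unit modulus)

P=0.2767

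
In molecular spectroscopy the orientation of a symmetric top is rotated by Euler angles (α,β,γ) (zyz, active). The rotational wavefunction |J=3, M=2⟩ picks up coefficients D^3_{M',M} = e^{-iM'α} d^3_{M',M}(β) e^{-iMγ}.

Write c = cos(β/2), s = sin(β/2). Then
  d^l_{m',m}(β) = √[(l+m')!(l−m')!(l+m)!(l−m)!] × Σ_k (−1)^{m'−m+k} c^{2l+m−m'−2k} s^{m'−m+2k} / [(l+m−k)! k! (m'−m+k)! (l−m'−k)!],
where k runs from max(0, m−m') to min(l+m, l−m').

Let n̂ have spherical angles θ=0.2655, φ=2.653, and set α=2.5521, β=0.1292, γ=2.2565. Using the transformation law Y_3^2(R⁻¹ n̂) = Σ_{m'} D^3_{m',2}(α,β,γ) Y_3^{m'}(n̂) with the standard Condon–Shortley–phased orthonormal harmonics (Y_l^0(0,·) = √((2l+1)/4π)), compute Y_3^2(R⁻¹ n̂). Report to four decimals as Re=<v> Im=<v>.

Need the full column D^3_{m',2} for m'=−3..3 at α=2.5521, β=0.1292, γ=2.2565.
cos(β/2)=0.997914, sin(β/2)=0.064555
d^3_{-3,2}: single k=5 term ⇒ +0.000003;  D = -0.000003-0.000000i
d^3_{-2,2}: k∈[4..5] ⇒ +0.000086 -0.000000 = +0.000086;  D = +0.000072+0.000048i
d^3_{-1,2}: k∈[3..4] ⇒ +0.001691 -0.000004 = +0.001687;  D = -0.000642-0.001561i
d^3_{0,2}: k∈[2..3] ⇒ +0.022636 -0.000095 = +0.022541;  D = -0.004465+0.022094i
d^3_{1,2}: k∈[1..2] ⇒ +0.202021 -0.001691 = +0.200330;  D = +0.142147-0.141160i
d^3_{2,2}: k∈[0..1] ⇒ +0.987550 -0.020663 = +0.966886;  D = -0.949042+0.184904i
d^3_{3,2}: single k=0 term ⇒ -0.156485;  D = -0.144310-0.060516i
Y_3^{m'}(θ=0.2655,φ=2.653) and Σ D·Y over m':
  (-0.0000-0.0000i)·(-0.0008-0.0075i)  (+0.0001+0.0000i)·(+0.0380+0.0563i)  (-0.0006-0.0016i)·(-0.2737-0.1455i)  (-0.0045+0.0221i)·(+0.5962+0.0000i)  (+0.1421-0.1412i)·(+0.2737-0.1455i)  (-0.9490+0.1849i)·(+0.0380-0.0563i)  (-0.1443-0.0605i)·(+0.0008-0.0075i)
Y_3^2(R⁻¹ n̂) = -0.010548+0.015846i

Re=-0.0105 Im=0.0158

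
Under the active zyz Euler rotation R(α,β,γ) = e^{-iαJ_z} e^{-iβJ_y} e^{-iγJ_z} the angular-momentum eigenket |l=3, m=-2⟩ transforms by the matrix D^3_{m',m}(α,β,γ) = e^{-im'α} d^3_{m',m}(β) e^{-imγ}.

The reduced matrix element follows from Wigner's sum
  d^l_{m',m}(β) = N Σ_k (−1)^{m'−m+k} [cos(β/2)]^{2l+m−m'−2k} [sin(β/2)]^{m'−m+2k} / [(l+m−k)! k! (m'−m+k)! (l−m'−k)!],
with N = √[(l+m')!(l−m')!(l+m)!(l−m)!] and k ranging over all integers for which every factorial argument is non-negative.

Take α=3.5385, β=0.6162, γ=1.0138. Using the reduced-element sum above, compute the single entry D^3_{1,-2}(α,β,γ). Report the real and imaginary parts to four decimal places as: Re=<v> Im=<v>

Re=-0.0087 Im=0.1446

Split into d^3_{1,-2}(β=0.6162) × two z-phases.
With c≡cos(β/2)=0.952911 and s≡sin(β/2)=0.303249, N=[24·2·1·120]^{1/2}=75.894664
k∈{0,1} keeps every argument non-negative
  k=0: (−1)^3·75.8947/(12)·0.9529^3·0.3032^3 = -0.152610
  k=1: (−1)^4·75.8947/(24)·0.9529^1·0.3032^5 = +0.007728
d^3_{1,-2}(0.6162) = -0.152610 +0.007728 = -0.144883
Phases: e^{-i·(1)·3.5385}=-0.922261+0.386568i, e^{-i·(-2)·1.0138}=-0.441082+0.897467i ⇒ D=-0.008673+0.144623i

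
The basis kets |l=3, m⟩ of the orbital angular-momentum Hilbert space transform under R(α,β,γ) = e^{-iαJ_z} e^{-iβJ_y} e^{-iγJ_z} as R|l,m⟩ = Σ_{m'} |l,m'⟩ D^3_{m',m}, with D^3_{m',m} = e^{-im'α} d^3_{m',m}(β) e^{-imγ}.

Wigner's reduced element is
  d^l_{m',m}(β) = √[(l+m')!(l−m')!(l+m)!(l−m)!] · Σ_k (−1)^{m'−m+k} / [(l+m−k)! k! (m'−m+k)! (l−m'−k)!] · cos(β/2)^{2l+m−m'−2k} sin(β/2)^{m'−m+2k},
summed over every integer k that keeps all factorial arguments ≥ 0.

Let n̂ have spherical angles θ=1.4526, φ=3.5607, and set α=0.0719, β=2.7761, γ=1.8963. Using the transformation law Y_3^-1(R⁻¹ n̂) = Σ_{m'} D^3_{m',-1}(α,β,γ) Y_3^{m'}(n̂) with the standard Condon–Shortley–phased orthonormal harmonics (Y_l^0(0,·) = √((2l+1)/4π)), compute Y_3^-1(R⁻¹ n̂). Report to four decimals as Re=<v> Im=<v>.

Need the full column D^3_{m',-1} for m'=−3..3 at α=0.0719, β=2.7761, γ=1.8963.
cos(β/2)=0.181731, sin(β/2)=0.983348
d^3_{-3,-1}: single k=2 term ⇒ +0.004085;  D = -0.002104+0.003501i
d^3_{-2,-1}: k∈[1..2] ⇒ +0.000616 -0.036094 = -0.035478;  D = +0.016045-0.031642i
d^3_{-1,-1}: k∈[0..2] ⇒ +0.000036 -0.008438 +0.185284 = +0.176882;  D = -0.068458+0.163098i
d^3_{0,-1}: k∈[0..2] ⇒ -0.000675 +0.059309 -0.578837 = -0.520203;  D = +0.166354-0.492887i
d^3_{1,-1}: k∈[0..2] ⇒ +0.006328 -0.247045 +0.904158 = +0.663441;  D = -0.166453+0.642220i
d^3_{2,-1}: k∈[0..1] ⇒ -0.036094 +0.528403 = +0.492309;  D = -0.088963+0.484204i
d^3_{3,-1}: single k=0 term ⇒ +0.119600;  D = -0.013106+0.118880i
Y_3^{m'}(θ=1.4526,φ=3.5607) and Σ D·Y over m':
  (-0.0021+0.0035i)·(-0.1260+0.3886i)  (+0.0160-0.0316i)·(+0.0795-0.0884i)  (-0.0685+0.1631i)·(+0.2728-0.1215i)  (+0.1664-0.4929i)·(-0.1290+0.0000i)  (-0.1665+0.6422i)·(-0.2728-0.1215i)  (-0.0890+0.4842i)·(+0.0795+0.0884i)  (-0.0131+0.1189i)·(+0.1260+0.3886i)
Y_3^-1(R⁻¹ n̂) = +0.002820-0.003267i

Re=0.0028 Im=-0.0033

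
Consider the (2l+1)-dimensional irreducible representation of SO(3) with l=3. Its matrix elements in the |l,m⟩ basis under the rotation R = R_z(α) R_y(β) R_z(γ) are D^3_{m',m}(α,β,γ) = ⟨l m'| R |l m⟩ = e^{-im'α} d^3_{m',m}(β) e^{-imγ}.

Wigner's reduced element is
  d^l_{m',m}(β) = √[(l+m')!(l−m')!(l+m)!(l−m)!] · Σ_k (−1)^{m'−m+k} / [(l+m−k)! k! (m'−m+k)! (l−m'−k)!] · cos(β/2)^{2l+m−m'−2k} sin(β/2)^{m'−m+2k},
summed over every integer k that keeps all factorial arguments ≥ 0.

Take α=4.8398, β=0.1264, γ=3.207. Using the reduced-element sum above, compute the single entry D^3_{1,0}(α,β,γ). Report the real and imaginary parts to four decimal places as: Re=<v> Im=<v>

D^3_{1,0}(4.8398,0.1264,3.207) = e^{-i·1·4.8398}·d^3_{1,0}(0.1264)·e^{-i·0·3.207}. Compute d first:
Half-angle: c=0.998004, s=0.063158. N=√(24·2·6·6)=41.569219
k∈{0,1,2} keeps every argument non-negative
  k=0: (−1)^1·41.5692/(12)·0.9980^5·0.0632^1 = -0.216610
  k=1: (−1)^2·41.5692/(4)·0.9980^3·0.0632^3 = +0.002603
  k=2: (−1)^3·41.5692/(12)·0.9980^1·0.0632^5 = -0.000003
d^3_{1,0}(0.1264) = -0.216610 +0.002603 -0.000003 = -0.214011
Attach z-rotation phases: D = e^{-i(1)(4.8398)}·(-0.214011)·e^{-i(0)(3.207)} = -0.027194-0.212276i

Re=-0.0272 Im=-0.2123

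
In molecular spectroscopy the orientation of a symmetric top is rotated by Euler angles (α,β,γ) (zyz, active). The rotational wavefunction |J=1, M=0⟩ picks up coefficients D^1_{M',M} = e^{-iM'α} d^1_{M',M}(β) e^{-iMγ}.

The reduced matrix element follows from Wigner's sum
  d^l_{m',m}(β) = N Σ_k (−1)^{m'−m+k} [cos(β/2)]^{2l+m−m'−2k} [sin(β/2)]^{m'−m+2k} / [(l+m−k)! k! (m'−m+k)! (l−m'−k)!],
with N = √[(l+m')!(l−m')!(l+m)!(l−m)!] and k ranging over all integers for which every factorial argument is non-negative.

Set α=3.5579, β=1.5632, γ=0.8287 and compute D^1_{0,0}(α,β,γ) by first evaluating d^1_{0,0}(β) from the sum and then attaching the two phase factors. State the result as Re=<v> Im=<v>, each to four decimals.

Re=0.0076 Im=0.0000

D^1_{0,0}(3.5579,1.5632,0.8287) = e^{-i·0·3.5579}·d^1_{0,0}(1.5632)·e^{-i·0·0.8287}. Compute d first:
c=cos(1.5632/2)=0.709787, s=sin(1.5632/2)=0.704416; N=√[1·1·1·1]=1.000000
k: max(0,(0)−(0))=0 … min(1+(0),1−(0))=1
  k=0: (−1)^0·1.0000/(1)·0.7098^2·0.7044^0 = +0.503798
  k=1: (−1)^1·1.0000/(1)·0.7098^0·0.7044^2 = -0.496202
d^1_{0,0}(1.5632) = +0.503798 -0.496202 = +0.007596
Phases: e^{-i·(0)·3.5579}=+1.000000+0.000000i, e^{-i·(0)·0.8287}=+1.000000+0.000000i ⇒ D=+0.007596+0.000000i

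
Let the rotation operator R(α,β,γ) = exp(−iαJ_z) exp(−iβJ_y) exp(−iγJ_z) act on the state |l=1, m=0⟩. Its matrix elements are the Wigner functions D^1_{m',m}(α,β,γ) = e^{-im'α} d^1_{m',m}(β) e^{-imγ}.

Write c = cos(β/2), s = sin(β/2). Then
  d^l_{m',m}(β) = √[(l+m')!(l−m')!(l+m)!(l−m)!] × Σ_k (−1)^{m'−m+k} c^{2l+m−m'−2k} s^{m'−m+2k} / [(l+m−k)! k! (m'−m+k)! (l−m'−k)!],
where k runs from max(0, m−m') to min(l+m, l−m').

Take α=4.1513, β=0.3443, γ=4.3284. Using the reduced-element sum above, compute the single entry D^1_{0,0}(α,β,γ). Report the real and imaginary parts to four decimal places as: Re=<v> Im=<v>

D^1_{0,0}(4.1513,0.3443,4.3284) = e^{-i·0·4.1513}·d^1_{0,0}(0.3443)·e^{-i·0·4.3284}. Compute d first:
With c≡cos(β/2)=0.985219 and s≡sin(β/2)=0.171301, N=[1·1·1·1]^{1/2}=1.000000
k: max(0,(0)−(0))=0 … min(1+(0),1−(0))=1
  k=0: (−1)^0·1.0000/(1)·0.9852^2·0.1713^0 = +0.970656
  k=1: (−1)^1·1.0000/(1)·0.9852^0·0.1713^2 = -0.029344
d^1_{0,0}(0.3443) = +0.970656 -0.029344 = +0.941312
Phases: e^{-i·(0)·4.1513}=+1.000000+0.000000i, e^{-i·(0)·4.3284}=+1.000000+0.000000i ⇒ D=+0.941312+0.000000i

Re=0.9413 Im=0.0000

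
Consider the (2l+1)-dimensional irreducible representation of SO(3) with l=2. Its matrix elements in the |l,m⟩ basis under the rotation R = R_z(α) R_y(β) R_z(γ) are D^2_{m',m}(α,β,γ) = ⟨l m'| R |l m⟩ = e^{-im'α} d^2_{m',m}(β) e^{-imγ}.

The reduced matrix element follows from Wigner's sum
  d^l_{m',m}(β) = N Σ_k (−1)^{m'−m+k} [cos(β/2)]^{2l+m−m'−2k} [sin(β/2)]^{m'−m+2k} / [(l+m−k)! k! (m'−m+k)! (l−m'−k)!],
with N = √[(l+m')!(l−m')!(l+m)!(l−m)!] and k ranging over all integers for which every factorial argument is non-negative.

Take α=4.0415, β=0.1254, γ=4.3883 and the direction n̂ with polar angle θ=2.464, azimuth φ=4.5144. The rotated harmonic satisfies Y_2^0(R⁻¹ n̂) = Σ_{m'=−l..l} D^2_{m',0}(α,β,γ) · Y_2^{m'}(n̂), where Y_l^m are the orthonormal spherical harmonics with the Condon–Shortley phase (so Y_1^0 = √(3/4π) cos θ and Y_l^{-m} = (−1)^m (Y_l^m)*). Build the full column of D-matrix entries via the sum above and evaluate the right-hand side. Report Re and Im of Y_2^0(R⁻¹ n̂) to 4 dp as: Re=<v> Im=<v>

Re=0.1524 Im=0.0000

Need the full column D^2_{m',0} for m'=−2..2 at α=4.0415, β=0.1254, γ=4.3883.
cos(β/2)=0.998035, sin(β/2)=0.062659
d^2_{-2,0}: single k=2 term ⇒ +0.009579;  D = -0.002175+0.009329i
d^2_{-1,0}: k∈[1..2] ⇒ +0.152579 -0.000601 = +0.151978;  D = -0.094482-0.119040i
d^2_{0,0}: k∈[0..2] ⇒ +0.992163 -0.015643 +0.000015 = +0.976536;  D = +0.976536+0.000000i
d^2_{1,0}: k∈[0..1] ⇒ -0.152579 +0.000601 = -0.151978;  D = +0.094482-0.119040i
d^2_{2,0}: single k=0 term ⇒ +0.009579;  D = -0.002175-0.009329i
Y_2^{m'}(θ=2.464,φ=4.5144) and Σ D·Y over m':
  (-0.0022+0.0093i)·(-0.1401-0.0586i)  (-0.0945-0.1190i)·(+0.0742-0.3700i)  (+0.9765+0.0000i)·(+0.2589+0.0000i)  (+0.0945-0.1190i)·(-0.0742-0.3700i)  (-0.0022-0.0093i)·(-0.1401+0.0586i)
Y_2^0(R⁻¹ n̂) = +0.152432+0.000000i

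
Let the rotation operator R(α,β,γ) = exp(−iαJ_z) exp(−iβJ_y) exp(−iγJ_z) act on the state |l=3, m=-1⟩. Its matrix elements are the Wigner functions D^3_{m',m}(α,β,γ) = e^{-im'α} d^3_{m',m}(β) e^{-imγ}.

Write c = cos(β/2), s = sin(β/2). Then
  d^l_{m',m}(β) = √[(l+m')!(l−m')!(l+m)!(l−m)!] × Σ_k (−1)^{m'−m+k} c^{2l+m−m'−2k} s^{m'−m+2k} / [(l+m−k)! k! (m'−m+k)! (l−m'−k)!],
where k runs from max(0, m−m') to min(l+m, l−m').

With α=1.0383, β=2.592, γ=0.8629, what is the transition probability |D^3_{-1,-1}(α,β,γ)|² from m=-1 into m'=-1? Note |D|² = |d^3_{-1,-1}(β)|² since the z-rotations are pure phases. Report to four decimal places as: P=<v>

First d^3_{-1,-1}(β=2.592), then the phase factors e^{-i(-1)α} and e^{-i(-1)γ}:
Half-angle: c=0.271351, s=0.962480. N=√(2·24·2·24)=48.000000
Admissible k: 0..2 (factorial args all ≥0)
  k=0: (−1)^0·48.0000/(48)·0.2714^6·0.9625^0 = +0.000399
  k=1: (−1)^1·48.0000/(6)·0.2714^4·0.9625^2 = -0.040179
  k=2: (−1)^2·48.0000/(8)·0.2714^2·0.9625^4 = +0.379124
d^3_{-1,-1}(2.592) = +0.000399 -0.040179 +0.379124 = +0.339344
|D^3_{-1,-1}|² = |d^3_{-1,-1}(β)|² = (+0.339344)² = 0.115155 (the z-rotation phases have unit modulus)

P=0.1152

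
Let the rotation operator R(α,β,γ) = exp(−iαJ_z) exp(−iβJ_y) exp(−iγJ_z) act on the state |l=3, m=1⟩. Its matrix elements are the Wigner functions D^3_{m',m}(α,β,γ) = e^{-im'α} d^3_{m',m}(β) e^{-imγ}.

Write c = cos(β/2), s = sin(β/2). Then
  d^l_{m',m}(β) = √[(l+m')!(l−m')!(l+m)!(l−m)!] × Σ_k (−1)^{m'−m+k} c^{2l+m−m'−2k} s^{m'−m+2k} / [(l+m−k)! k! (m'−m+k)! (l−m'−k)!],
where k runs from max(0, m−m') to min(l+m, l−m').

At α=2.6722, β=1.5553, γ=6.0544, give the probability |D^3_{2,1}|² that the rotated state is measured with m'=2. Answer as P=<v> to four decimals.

D^3_{2,1}(2.6722,1.5553,6.0544) = e^{-i·2·2.6722}·d^3_{2,1}(1.5553)·e^{-i·1·6.0544}. Compute d first:
c=cos(1.5553/2)=0.712564, s=sin(1.5553/2)=0.701607; N=√[120·1·24·2]=75.894664
k: max(0,(1)−(2))=0 … min(3+(1),3−(2))=1
  k=0: (−1)^1·75.8947/(24)·0.7126^5·0.7016^1 = -0.407581
  k=1: (−1)^2·75.8947/(12)·0.7126^3·0.7016^3 = +0.790285
d^3_{2,1}(1.5553) = -0.407581 +0.790285 = +0.382704
|D^3_{2,1}|² = |d^3_{2,1}(β)|² = (+0.382704)² = 0.146462 (the z-rotation phases have unit modulus)

P=0.1465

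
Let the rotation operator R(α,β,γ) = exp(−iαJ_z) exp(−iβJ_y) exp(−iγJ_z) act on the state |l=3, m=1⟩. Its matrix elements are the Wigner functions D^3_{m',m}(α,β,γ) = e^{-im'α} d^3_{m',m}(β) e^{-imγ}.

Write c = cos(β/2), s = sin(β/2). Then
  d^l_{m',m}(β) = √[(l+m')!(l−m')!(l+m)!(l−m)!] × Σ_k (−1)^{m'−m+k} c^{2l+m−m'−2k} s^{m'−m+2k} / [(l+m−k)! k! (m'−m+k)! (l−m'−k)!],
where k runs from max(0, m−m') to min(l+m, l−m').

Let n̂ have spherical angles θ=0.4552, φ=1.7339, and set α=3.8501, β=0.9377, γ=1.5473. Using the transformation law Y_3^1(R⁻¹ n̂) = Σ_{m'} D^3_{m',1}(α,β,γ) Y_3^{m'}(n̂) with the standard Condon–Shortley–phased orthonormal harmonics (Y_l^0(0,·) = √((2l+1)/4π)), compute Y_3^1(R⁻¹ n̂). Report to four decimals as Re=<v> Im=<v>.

Re=-0.0507 Im=0.1088

Need the full column D^3_{m',1} for m'=−3..3 at α=3.8501, β=0.9377, γ=1.5473.
cos(β/2)=0.892089, sin(β/2)=0.451861
d^3_{-3,1}: single k=4 term ⇒ +0.128493;  D = -0.107605-0.070226i
d^3_{-2,1}: k∈[3..4] ⇒ +0.414255 -0.053141 = +0.361114;  D = +0.358053-0.046915i
d^3_{-1,1}: k∈[2..4] ⇒ +0.775876 -0.265414 +0.008512 = +0.518973;  D = -0.346862+0.386032i
d^3_{0,1}: k∈[1..3] ⇒ +0.884372 -0.680690 +0.058213 = +0.261895;  D = +0.006153-0.261823i
d^3_{1,1}: k∈[0..2] ⇒ +0.504020 -1.034501 +0.199061 = -0.331420;  D = -0.209684-0.256656i
d^3_{2,1}: k∈[0..1] ⇒ -0.807317 +0.414255 = -0.393063;  D = +0.386902+0.069317i
d^3_{3,1}: single k=0 term ⇒ +0.500826;  D = +0.431804-0.253715i
Y_3^{m'}(θ=0.4552,φ=1.7339) and Σ D·Y over m':
  (-0.1076-0.0702i)·(+0.0167+0.0313i)  (+0.3581-0.0469i)·(-0.1681+0.0569i)  (-0.3469+0.3860i)·(-0.0700-0.4253i)  (+0.0062-0.2618i)·(+0.3464+0.0000i)  (-0.2097-0.2567i)·(+0.0700-0.4253i)  (+0.3869+0.0693i)·(-0.1681-0.0569i)  (+0.4318-0.2537i)·(-0.0167+0.0313i)
Y_3^1(R⁻¹ n̂) = -0.050687+0.108812i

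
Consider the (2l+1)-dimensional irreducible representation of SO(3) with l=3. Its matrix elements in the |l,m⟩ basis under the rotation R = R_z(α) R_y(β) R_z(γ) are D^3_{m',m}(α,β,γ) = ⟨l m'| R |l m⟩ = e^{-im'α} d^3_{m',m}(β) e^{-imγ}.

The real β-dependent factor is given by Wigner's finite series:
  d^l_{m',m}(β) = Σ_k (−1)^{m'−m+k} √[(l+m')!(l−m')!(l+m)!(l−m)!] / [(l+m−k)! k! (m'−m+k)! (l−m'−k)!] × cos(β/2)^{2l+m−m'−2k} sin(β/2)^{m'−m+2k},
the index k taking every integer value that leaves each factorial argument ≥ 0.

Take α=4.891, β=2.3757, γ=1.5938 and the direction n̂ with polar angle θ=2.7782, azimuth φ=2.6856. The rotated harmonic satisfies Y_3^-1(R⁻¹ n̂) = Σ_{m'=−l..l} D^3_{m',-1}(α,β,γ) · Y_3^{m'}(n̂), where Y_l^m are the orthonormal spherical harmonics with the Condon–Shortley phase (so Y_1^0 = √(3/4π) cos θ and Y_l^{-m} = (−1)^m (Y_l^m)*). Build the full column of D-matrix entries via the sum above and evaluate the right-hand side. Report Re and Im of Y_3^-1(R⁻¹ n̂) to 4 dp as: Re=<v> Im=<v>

Re=-0.0386 Im=0.1004

Need the full column D^3_{m',-1} for m'=−3..3 at α=4.891, β=2.3757, γ=1.5938.
cos(β/2)=0.373655, sin(β/2)=0.927568
d^3_{-3,-1}: single k=2 term ⇒ +0.064956;  D = -0.055075-0.034440i
d^3_{-2,-1}: k∈[1..2] ⇒ +0.021365 -0.263317 = -0.241952;  D = -0.089796+0.224672i
d^3_{-1,-1}: k∈[0..2] ⇒ +0.002722 -0.134173 +0.620120 = +0.488668;  D = +0.478770+0.097857i
d^3_{0,-1}: k∈[0..2] ⇒ -0.023404 +0.432674 -0.888771 = -0.479500;  D = +0.011029-0.479373i
d^3_{1,-1}: k∈[0..2] ⇒ +0.100630 -0.826826 +0.636904 = -0.089293;  D = +0.088214-0.013839i
d^3_{2,-1}: k∈[0..1] ⇒ -0.263317 +0.811333 = +0.548016;  D = -0.179766-0.517692i
d^3_{3,-1}: single k=0 term ⇒ +0.400285;  D = +0.348793-0.196398i
Y_3^{m'}(θ=2.7782,φ=2.6856) and Σ D·Y over m':
  (-0.0551-0.0344i)·(-0.0038-0.0184i)  (-0.0898+0.2247i)·(-0.0739-0.0954i)  (+0.4788+0.0979i)·(-0.3474-0.1704i)  (+0.0110-0.4794i)·(-0.4773+0.0000i)  (+0.0882-0.0138i)·(+0.3474-0.1704i)  (-0.1798-0.5177i)·(-0.0739+0.0954i)  (+0.3488-0.1964i)·(+0.0038-0.0184i)
Y_3^-1(R⁻¹ n̂) = -0.038577+0.100443i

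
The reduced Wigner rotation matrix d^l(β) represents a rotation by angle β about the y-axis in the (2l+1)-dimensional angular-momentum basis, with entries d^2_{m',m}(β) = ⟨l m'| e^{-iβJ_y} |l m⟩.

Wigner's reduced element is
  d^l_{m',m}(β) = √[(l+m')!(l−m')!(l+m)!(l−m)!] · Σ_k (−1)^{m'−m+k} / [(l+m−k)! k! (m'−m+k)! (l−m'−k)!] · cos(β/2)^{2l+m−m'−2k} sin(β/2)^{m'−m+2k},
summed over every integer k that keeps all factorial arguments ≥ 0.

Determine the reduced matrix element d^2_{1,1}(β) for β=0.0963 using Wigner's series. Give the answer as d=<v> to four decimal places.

d=0.9884

d^2_{1,1}(β=0.0963) via Wigner's sum:
Half-angle: c=0.998841, s=0.048131. N=√(6·1·6·1)=6.000000
The bounds max(0,m−m')=0 and min(l+m,l−m')=1 give 2 terms
  k=0: (−1)^0·6.0000/(6)·0.9988^4·0.0481^0 = +0.995372
  k=1: (−1)^1·6.0000/(2)·0.9988^2·0.0481^2 = -0.006934
d^2_{1,1}(0.0963) = +0.995372 -0.006934 = +0.988438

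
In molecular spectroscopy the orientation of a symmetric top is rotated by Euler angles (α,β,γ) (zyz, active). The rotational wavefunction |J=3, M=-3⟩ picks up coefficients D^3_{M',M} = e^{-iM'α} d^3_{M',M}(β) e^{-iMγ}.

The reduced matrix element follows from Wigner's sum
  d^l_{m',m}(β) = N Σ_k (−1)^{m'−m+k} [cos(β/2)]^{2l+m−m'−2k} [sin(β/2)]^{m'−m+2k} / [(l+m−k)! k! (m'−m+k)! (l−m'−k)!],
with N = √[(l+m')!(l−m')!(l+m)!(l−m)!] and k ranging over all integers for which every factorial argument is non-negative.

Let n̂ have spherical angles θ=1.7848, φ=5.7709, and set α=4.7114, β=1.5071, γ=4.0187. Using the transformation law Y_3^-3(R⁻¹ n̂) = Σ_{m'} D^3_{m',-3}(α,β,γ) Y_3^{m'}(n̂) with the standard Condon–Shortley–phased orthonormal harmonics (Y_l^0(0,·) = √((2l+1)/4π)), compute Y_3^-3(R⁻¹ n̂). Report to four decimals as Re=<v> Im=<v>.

Need the full column D^3_{m',-3} for m'=−3..3 at α=4.7114, β=1.5071, γ=4.0187.
cos(β/2)=0.729264, sin(β/2)=0.684232
d^3_{-3,-3}: single k=0 term ⇒ +0.150422;  D = +0.073857+0.131041i
d^3_{-2,-3}: single k=0 term ⇒ -0.345704;  D = +0.301331-0.169443i
d^3_{-1,-3}: single k=0 term ⇒ +0.512853;  D = -0.250927-0.447274i
d^3_{0,-3}: single k=0 term ⇒ -0.555623;  D = -0.484843+0.271374i
d^3_{1,-3}: single k=0 term ⇒ +0.451470;  D = +0.220114+0.394176i
d^3_{2,-3}: single k=0 term ⇒ -0.267903;  D = +0.234034-0.130385i
d^3_{3,-3}: single k=0 term ⇒ +0.102617;  D = -0.049854-0.089693i
Y_3^{m'}(θ=1.7848,φ=5.7709) and Σ D·Y over m':
  (+0.0739+0.1310i)·(+0.0132+0.3891i)  (+0.3013-0.1694i)·(-0.1077-0.1771i)  (-0.2509-0.4473i)·(-0.2132-0.1199i)  (-0.4848+0.2714i)·(+0.2199+0.0000i)  (+0.2201+0.3942i)·(+0.2132-0.1199i)  (+0.2340-0.1304i)·(-0.1077+0.1771i)  (-0.0499-0.0897i)·(-0.0132+0.3891i)
Y_3^-3(R⁻¹ n̂) = -0.091564+0.275372i

Re=-0.0916 Im=0.2754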